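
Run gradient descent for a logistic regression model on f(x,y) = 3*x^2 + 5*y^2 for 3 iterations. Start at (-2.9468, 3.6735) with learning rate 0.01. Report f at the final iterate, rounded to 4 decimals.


Gradient descent on f(x,y) = 3*x^2 + 5*y^2.
Starting point: (-2.9468, 3.6735), alpha = 0.01
Step 1: grad_x = 2*3*-2.9468 = -17.6808, grad_y = 2*5*3.6735 = 36.735
  x_1 = -2.9468 - 0.01*-17.6808 = -2.77
  y_1 = 3.6735 - 0.01*36.735 = 3.3062
Step 2: grad_x = 2*3*-2.77 = -16.62, grad_y = 2*5*3.3062 = 33.0615
  x_2 = -2.77 - 0.01*-16.62 = -2.6038
  y_2 = 3.3062 - 0.01*33.0615 = 2.9755
Step 3: grad_x = 2*3*-2.6038 = -15.6228, grad_y = 2*5*2.9755 = 29.7554
  x_3 = -2.6038 - 0.01*-15.6228 = -2.4476
  y_3 = 2.9755 - 0.01*29.7554 = 2.678
f(-2.4476, 2.678) = 3*(-2.4476)^2 + 5*2.678^2 = 53.8296


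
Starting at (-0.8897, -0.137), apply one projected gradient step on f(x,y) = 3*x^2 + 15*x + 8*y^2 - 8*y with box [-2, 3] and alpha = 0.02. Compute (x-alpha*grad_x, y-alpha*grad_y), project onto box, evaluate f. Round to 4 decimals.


Step 1: Compute gradient at (-0.8897, -0.137).
grad_x = 2*3*-0.8897 + 15 = 9.6618
grad_y = 2*8*-0.137 - 8 = -10.192
Step 2: Gradient step.
x_raw = -0.8897 - 0.02*9.6618 = -1.0829
y_raw = -0.137 - 0.02*-10.192 = 0.0668
Step 3: Project onto [-2, 3].
x_proj = clip(-1.0829) = -1.0829
y_proj = clip(0.0668) = 0.0668
Step 4: Evaluate f.
f(-1.0829, 0.0668) = -13.2248


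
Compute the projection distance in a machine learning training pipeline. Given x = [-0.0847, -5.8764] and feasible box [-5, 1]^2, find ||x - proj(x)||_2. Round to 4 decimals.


Project each component onto [-5, 1].
clip(-0.0847) = -0.0847, clip(-5.8764) = -5.0
Projection = [-0.0847, -5.0]
Squared diffs: [0.0, 0.7681]
Distance = sqrt(0.7681) = 0.8764


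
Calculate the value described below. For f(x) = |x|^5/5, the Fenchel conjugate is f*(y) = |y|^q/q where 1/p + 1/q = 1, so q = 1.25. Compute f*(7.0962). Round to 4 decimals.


The conjugate exponent q satisfies 1/p + 1/q = 1.
p = 5, so q = 5/(5 - 1) = 1.25
|y|^q = 7.0962^1.25 = 11.582
f*(7.0962) = 11.582 / 1.25 = 9.2656


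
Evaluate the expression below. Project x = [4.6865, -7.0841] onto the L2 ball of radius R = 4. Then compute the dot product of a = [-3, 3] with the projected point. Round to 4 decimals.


Step 1: Compute ||x|| (intermediates to 6 decimals).
||x|| = sqrt(4.6865^2 + (-7.0841)^2) = 8.493983
Step 2: Project.
Since ||x|| > R, scale = R/||x|| = 4/8.493983 = 0.470922, proj(x) = scale * x
proj(x) = [2.206976, -3.336059]
Step 3: Dot product.
a^T * proj(x) = -3*2.206976 + 3*(-3.336059) = -16.6291


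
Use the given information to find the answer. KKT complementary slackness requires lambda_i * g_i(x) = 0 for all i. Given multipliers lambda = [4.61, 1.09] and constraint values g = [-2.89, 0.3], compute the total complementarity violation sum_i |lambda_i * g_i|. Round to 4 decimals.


KKT complementary slackness check:
lambda_1 * g_1 = 4.61 * -2.89 = -13.3229
lambda_2 * g_2 = 1.09 * 0.3 = 0.327
Total violation = 13.3229 + 0.327 = 13.6499


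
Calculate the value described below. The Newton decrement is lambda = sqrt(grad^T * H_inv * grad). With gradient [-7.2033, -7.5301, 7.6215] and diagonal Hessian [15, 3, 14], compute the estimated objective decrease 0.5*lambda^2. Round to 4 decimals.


Step 1: H is diagonal, so H^(-1) * g = [-0.4802, -2.51, 0.5444].
Step 2: g^T H^(-1) g = sum_i g_i^2 / H_ii
  = (-7.2033)^2/15 + (-7.5301)^2/3 + (7.6215)^2/14
  = 3.4592 + 18.9008 + 4.1491 = 26.5091
Step 3: Objective decrease = 0.5 * g^T H^(-1) g = 13.2545


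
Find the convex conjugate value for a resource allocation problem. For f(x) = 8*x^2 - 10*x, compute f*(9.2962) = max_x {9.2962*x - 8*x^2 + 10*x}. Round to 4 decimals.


f*(y) = sup_x {y*x - a*x^2 - b*x} = sup_x {(y-b)*x - a*x^2}
FOC: (y - b) - 2a*x = 0 => x* = (y - b)/(2a)
x* = (9.2962 + 10)/(2*8) = 1.206
f*(9.2962) = (y-b)^2/(4a) = (9.2962 + 10)^2/(4*8)
= 372.3433/32 = 11.6357


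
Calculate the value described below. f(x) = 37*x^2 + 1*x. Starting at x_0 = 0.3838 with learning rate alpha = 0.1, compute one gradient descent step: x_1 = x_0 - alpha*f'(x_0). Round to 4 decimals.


We compute the gradient at x_0 and apply the update.
f'(x) = 74*x + 1
f'(0.3838) = 74*0.3838 + 1 = 29.4012
x_1 = 0.3838 - 0.1*29.4012 = -2.5563


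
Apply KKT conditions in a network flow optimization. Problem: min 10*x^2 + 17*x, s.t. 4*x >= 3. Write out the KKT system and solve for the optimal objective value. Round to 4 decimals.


Step 1: Try lambda = 0 (constraint inactive).
x_unc = -17/(2*10) = -0.85
Check: 4*-0.85 = -3.4 < 3 -- violated!
Step 2: Constraint must be active: 4*x = 3
x* = 3/4 = 0.75
lambda = (2*10*0.75 + 17)/4 = 8.0
Step 3: Compute optimal value.
f(x*) = 10*0.75^2 + 17*0.75 = 18.375


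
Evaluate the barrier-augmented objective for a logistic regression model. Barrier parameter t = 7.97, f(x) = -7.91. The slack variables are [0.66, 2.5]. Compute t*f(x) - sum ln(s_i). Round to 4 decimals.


Step 1: Compute log-barrier.
ln values: [-0.4155, 0.9163]
phi = -(-0.4155 + 0.9163) = -0.5008
Step 2: Compute augmented objective.
t*f(x) = 7.97*-7.91 = -63.0427
Total = -63.0427 - 0.5008 = -63.5435


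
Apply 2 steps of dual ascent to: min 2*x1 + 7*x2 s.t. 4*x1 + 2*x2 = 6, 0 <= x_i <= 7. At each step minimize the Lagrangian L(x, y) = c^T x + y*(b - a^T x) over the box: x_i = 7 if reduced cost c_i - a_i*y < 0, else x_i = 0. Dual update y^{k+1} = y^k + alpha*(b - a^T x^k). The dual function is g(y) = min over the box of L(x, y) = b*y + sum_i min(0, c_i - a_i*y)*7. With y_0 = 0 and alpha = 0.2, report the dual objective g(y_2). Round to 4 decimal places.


Dual ascent for LP: min 2*x1 + 7*x2, 4*x1 + 2*x2 = 6, 0 <= x_i <= 7
Step 1: y^k = 0.0, reduced costs: (2.0, 7.0)
  x^k = (0.0, 0.0), subgradient = b - a^T x = 6.0
  y^{k+1} = 0.0 + 0.2*6.0 = 1.2
Step 2: y^k = 1.2, reduced costs: (-2.8, 4.6)
  x^k = (7.0, 0.0), subgradient = b - a^T x = -22.0
  y^{k+1} = 1.2 + 0.2*-22.0 = -3.2
Dual objective at y_2 = -3.2: reduced costs (14.8, 13.4), box minimizer x = (0.0, 0.0)
g(y_2) = b*y + (c1 - a1*y)*x1 + (c2 - a2*y)*x2 = 6*(-3.2) + 14.8*0.0 + 13.4*0.0 = -19.2 + 0.0 + 0.0 = -19.2


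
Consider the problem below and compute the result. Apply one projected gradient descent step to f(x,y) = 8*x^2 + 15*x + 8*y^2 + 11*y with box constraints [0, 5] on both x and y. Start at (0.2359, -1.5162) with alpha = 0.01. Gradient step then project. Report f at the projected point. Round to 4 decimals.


Step 1: Compute gradient at (0.2359, -1.5162).
grad_x = 2*8*0.2359 + 15 = 18.7744
grad_y = 2*8*-1.5162 + 11 = -13.2592
Step 2: Gradient step.
x_raw = 0.2359 - 0.01*18.7744 = 0.0482
y_raw = -1.5162 - 0.01*-13.2592 = -1.3836
Step 3: Project onto [0, 5].
x_proj = clip(0.0482) = 0.0482
y_proj = clip(-1.3836) = 0.0
Step 4: Evaluate f.
f(0.0482, 0.0) = 0.7409


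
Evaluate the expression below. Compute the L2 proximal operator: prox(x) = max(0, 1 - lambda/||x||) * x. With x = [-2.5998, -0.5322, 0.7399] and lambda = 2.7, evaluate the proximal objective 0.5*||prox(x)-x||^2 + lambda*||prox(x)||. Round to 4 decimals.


Step 1: Compute ||x||.
||x|| = 2.7549
Step 2: Compute scaling factor.
scale = max(0, 1 - 2.7/2.7549) = 0.0199
Step 3: prox(x) = [-0.0518, -0.0106, 0.0148]
||prox(x)|| = 0.0549
Step 4: Proximal objective.
0.5*||prox-x||^2 = 3.645
lambda*||prox|| = 0.1482
Total = 3.7933


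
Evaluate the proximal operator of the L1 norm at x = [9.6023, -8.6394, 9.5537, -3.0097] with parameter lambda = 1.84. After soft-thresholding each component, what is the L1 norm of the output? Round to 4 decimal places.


Soft-thresholding with lambda = 1.84:
prox(9.6023) = sign(9.6023)*max(|9.6023| - 1.84, 0) = 7.7623
prox(-8.6394) = sign(-8.6394)*max(|-8.6394| - 1.84, 0) = -6.7994
prox(9.5537) = sign(9.5537)*max(|9.5537| - 1.84, 0) = 7.7137
prox(-3.0097) = sign(-3.0097)*max(|-3.0097| - 1.84, 0) = -1.1697
prox(x) = [7.7623, -6.7994, 7.7137, -1.1697]
||prox(x)||_1 = 7.7623 + 6.7994 + 7.7137 + 1.1697 = 23.4451


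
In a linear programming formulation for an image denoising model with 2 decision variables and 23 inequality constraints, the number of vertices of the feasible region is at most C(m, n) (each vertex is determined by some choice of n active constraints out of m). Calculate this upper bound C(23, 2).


Each vertex corresponds to some choice of n active constraints out of m, so the number of vertices is at most C(m, n) = m! / (n!(m-n)!).
m = 23, n = 2
Numerator: 23 * 22
Denominator: 2! = 2
C(23, 2) = 253


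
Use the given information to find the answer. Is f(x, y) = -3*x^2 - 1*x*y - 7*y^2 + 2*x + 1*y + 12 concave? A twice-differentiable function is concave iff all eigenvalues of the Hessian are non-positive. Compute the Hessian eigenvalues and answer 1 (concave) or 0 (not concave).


The Hessian of f(x,y) = -3*x^2 - 1*x*y - 7*y^2 + 2*x + 1*y + 12 is:
H = [[-6, -1], [-1, -14]]
Trace = -6 - 14 = -20
Determinant = -6*-14 - (-1)^2 = 83
Discriminant = (-20)^2 - 4*83 = 68.0
Eigenvalues: lambda_1 = -14.1231, lambda_2 = -5.8769
The function is concave.

1


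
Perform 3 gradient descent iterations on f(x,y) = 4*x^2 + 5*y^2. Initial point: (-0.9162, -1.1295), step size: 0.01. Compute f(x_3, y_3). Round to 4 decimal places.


Gradient descent on f(x,y) = 4*x^2 + 5*y^2.
Starting point: (-0.9162, -1.1295), alpha = 0.01
Step 1: grad_x = 2*4*-0.9162 = -7.3296, grad_y = 2*5*-1.1295 = -11.295
  x_1 = -0.9162 - 0.01*-7.3296 = -0.8429
  y_1 = -1.1295 - 0.01*-11.295 = -1.0166
Step 2: grad_x = 2*4*-0.8429 = -6.7432, grad_y = 2*5*-1.0166 = -10.1655
  x_2 = -0.8429 - 0.01*-6.7432 = -0.7755
  y_2 = -1.0166 - 0.01*-10.1655 = -0.9149
Step 3: grad_x = 2*4*-0.7755 = -6.2038, grad_y = 2*5*-0.9149 = -9.149
  x_3 = -0.7755 - 0.01*-6.2038 = -0.7134
  y_3 = -0.9149 - 0.01*-9.149 = -0.8234
f(-0.7134, -0.8234) = 4*(-0.7134)^2 + 5*(-0.8234)^2 = 5.4259


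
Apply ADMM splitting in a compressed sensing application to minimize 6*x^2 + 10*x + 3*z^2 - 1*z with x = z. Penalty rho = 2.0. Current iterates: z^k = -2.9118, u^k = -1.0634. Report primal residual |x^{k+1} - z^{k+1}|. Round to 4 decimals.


ADMM iteration with rho = 2.0, z^k = -2.9118, u^k = -1.0634
Step 1: x-update.
Minimize 6*x^2 + 10*x + (2.0/2)*(x + 2.9118 - 1.0634)^2
FOC: (2*6 + 2.0)*x = -10 + 2.0*(-2.9118 + 1.0634)
x^{k+1} = -0.9783
Step 2: z-update.
Minimize 3*z^2 - 1*z + (2.0/2)*(-0.9783 - z - 1.0634)^2
FOC: (2*3 + 2.0)*z = 1 + 2.0*(-0.9783 - 1.0634)
z^{k+1} = -0.3854
Step 3: u-update.
u^{k+1} = -1.0634 - 0.9783 + 0.3854 = -1.6563
Step 4: Primal residual = |-0.9783 + 0.3854| = 0.5929


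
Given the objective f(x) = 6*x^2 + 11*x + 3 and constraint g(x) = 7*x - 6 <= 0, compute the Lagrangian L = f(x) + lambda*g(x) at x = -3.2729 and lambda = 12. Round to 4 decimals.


Step 1: Evaluate f(x).
f(-3.2729) = 6*(-3.2729)^2 + 11*(-3.2729) + 3 = 31.2693
Step 2: Evaluate g(x).
g(-3.2729) = 7*-3.2729 - 6 = -28.9103
Step 3: Compute Lagrangian.
L = 31.2693 + 12*-28.9103 = -315.6543


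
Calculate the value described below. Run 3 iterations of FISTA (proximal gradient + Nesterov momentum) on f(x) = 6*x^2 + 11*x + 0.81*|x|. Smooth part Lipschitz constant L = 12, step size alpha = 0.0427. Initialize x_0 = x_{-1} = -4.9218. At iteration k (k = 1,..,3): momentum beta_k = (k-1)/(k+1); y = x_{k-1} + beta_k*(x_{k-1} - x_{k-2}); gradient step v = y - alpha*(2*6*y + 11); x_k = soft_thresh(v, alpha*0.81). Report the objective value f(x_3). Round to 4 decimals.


FISTA on f(x) = 6*x^2 + 11*x + 0.81*|x|
L = 12, alpha = 0.0427
Iteration 1: beta = 0.0, y = -4.9218 + 0.0*(-4.9218 + 4.9218) = -4.9218
  grad(y) = -48.0616, v = y - alpha*grad = -2.8696
  prox(v) = soft_thresh(-2.8696, 0.0346) = -2.835
Iteration 2: beta = 0.3333, y = -2.835 + 0.3333*(-2.835 + 4.9218) = -2.1394
  grad(y) = -14.6725, v = y - alpha*grad = -1.5129
  prox(v) = soft_thresh(-1.5129, 0.0346) = -1.4783
Iteration 3: beta = 0.5, y = -1.4783 + 0.5*(-1.4783 + 2.835) = -0.7999
  grad(y) = 1.401, v = y - alpha*grad = -0.8597
  prox(v) = soft_thresh(-0.8597, 0.0346) = -0.8252
f(x_3) = 6*(-0.8252)^2 + 11*(-0.8252) + 0.81*|-0.8252| = -4.323


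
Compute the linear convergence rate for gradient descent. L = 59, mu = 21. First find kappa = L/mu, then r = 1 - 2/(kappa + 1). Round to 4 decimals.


Step 1: Compute the condition number.
kappa = L/mu = 59/21 = 2.8095
Step 2: Compute the convergence rate.
r = 1 - 2/(kappa + 1) = 1 - 2*mu/(L + mu) = (L - mu)/(L + mu) = 38/80 = 0.475


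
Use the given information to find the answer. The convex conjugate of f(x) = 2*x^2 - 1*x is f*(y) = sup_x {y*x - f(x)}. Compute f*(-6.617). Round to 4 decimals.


f*(y) = sup_x {y*x - a*x^2 - b*x} = sup_x {(y-b)*x - a*x^2}
FOC: (y - b) - 2a*x = 0 => x* = (y - b)/(2a)
x* = (-6.617 + 1)/(2*2) = -1.4043
f*(-6.617) = (y-b)^2/(4a) = (-6.617 + 1)^2/(4*2)
= 31.5507/8 = 3.9438


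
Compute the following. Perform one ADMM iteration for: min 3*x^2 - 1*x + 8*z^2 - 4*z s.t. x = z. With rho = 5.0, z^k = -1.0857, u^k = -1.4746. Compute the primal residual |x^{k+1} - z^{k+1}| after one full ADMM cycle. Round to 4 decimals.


ADMM iteration with rho = 5.0, z^k = -1.0857, u^k = -1.4746
Step 1: x-update.
Minimize 3*x^2 - 1*x + (5.0/2)*(x + 1.0857 - 1.4746)^2
FOC: (2*3 + 5.0)*x = 1 + 5.0*(-1.0857 + 1.4746)
x^{k+1} = 0.2677
Step 2: z-update.
Minimize 8*z^2 - 4*z + (5.0/2)*(0.2677 - z - 1.4746)^2
FOC: (2*8 + 5.0)*z = 4 + 5.0*(0.2677 - 1.4746)
z^{k+1} = -0.0969
Step 3: u-update.
u^{k+1} = -1.4746 + 0.2677 + 0.0969 = -1.11
Step 4: Primal residual = |0.2677 + 0.0969| = 0.3646


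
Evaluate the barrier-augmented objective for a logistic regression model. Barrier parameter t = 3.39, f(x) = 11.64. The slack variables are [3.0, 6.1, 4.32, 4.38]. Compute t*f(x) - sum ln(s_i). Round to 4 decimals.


Step 1: Compute log-barrier.
ln values: [1.0986, 1.8083, 1.4633, 1.477]
phi = -(1.0986 + 1.8083 + 1.4633 + 1.477) = -5.8472
Step 2: Compute augmented objective.
t*f(x) = 3.39*11.64 = 39.4596
Total = 39.4596 - 5.8472 = 33.6124


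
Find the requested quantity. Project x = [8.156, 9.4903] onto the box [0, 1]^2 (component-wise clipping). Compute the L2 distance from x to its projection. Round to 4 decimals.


Project each component onto [0, 1].
clip(8.156) = 1.0, clip(9.4903) = 1.0
Projection = [1.0, 1.0]
Squared diffs: [51.2083, 72.0852]
Distance = sqrt(123.2935) = 11.1038


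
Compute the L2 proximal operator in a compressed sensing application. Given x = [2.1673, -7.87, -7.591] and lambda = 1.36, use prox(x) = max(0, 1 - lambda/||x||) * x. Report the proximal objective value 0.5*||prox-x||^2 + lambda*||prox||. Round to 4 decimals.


Step 1: Compute ||x||.
||x|| = 11.1471
Step 2: Compute scaling factor.
scale = max(0, 1 - 1.36/11.1471) = 0.878
Step 3: prox(x) = [1.9029, -6.9098, -6.6649]
||prox(x)|| = 9.7871
Step 4: Proximal objective.
0.5*||prox-x||^2 = 0.9248
lambda*||prox|| = 13.3105
Total = 14.2352


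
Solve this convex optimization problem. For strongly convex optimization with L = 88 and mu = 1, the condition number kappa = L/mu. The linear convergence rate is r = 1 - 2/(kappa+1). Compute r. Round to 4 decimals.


Step 1: Compute the condition number.
kappa = L/mu = 88/1 = 88.0
Step 2: Compute the convergence rate.
r = 1 - 2/(kappa + 1) = 1 - 2*mu/(L + mu) = (L - mu)/(L + mu) = 87/89 = 0.9775


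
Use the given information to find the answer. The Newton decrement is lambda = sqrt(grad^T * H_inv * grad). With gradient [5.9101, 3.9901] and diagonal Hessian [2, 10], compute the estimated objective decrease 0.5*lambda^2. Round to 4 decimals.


Step 1: H is diagonal, so H^(-1) * g = [2.9551, 0.399].
Step 2: g^T H^(-1) g = sum_i g_i^2 / H_ii
  = (5.9101)^2/2 + (3.9901)^2/10
  = 17.4646 + 1.5921 = 19.0567
Step 3: Objective decrease = 0.5 * g^T H^(-1) g = 9.5284


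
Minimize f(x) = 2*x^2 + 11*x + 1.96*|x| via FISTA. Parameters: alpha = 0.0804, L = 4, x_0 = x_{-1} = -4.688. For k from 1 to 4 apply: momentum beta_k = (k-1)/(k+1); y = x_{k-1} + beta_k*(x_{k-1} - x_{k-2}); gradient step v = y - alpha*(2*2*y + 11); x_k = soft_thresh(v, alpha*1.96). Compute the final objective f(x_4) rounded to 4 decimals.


FISTA on f(x) = 2*x^2 + 11*x + 1.96*|x|
L = 4, alpha = 0.0804
Iteration 1: beta = 0.0, y = -4.688 + 0.0*(-4.688 + 4.688) = -4.688
  grad(y) = -7.752, v = y - alpha*grad = -4.0647
  prox(v) = soft_thresh(-4.0647, 0.1576) = -3.9072
Iteration 2: beta = 0.3333, y = -3.9072 + 0.3333*(-3.9072 + 4.688) = -3.6469
  grad(y) = -3.5875, v = y - alpha*grad = -3.3584
  prox(v) = soft_thresh(-3.3584, 0.1576) = -3.2009
Iteration 3: beta = 0.5, y = -3.2009 + 0.5*(-3.2009 + 3.9072) = -2.8477
  grad(y) = -0.3908, v = y - alpha*grad = -2.8163
  prox(v) = soft_thresh(-2.8163, 0.1576) = -2.6587
Iteration 4: beta = 0.6, y = -2.6587 + 0.6*(-2.6587 + 3.2009) = -2.3334
  grad(y) = 1.6664, v = y - alpha*grad = -2.4674
  prox(v) = soft_thresh(-2.4674, 0.1576) = -2.3098
f(x_4) = 2*(-2.3098)^2 + 11*(-2.3098) + 1.96*|-2.3098| = -10.2102


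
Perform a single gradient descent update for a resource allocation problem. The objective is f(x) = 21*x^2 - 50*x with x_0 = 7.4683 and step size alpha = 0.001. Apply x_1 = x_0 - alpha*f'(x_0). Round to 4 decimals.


We compute the gradient at x_0 and apply the update.
f'(x) = 42*x - 50
f'(7.4683) = 42*7.4683 - 50 = 263.6686
x_1 = 7.4683 - 0.001*263.6686 = 7.2046


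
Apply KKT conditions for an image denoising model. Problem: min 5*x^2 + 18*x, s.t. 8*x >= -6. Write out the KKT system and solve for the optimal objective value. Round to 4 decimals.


Step 1: Try lambda = 0 (constraint inactive).
x_unc = -18/(2*5) = -1.8
Check: 8*-1.8 = -14.4 < -6 -- violated!
Step 2: Constraint must be active: 8*x = -6
x* = -6/8 = -0.75
lambda = (2*5*(-0.75) + 18)/8 = 1.3125
Step 3: Compute optimal value.
f(x*) = 5*(-0.75)^2 + 18*(-0.75) = -10.6875


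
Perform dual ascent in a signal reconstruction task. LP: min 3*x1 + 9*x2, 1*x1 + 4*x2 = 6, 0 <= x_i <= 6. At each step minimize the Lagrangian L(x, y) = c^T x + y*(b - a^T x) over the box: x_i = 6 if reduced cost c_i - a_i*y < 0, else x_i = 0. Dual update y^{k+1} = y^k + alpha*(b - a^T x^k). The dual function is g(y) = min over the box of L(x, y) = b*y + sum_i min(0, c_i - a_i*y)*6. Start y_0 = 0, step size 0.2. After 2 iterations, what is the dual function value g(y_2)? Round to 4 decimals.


Dual ascent for LP: min 3*x1 + 9*x2, 1*x1 + 4*x2 = 6, 0 <= x_i <= 6
Step 1: y^k = 0.0, reduced costs: (3.0, 9.0)
  x^k = (0.0, 0.0), subgradient = b - a^T x = 6.0
  y^{k+1} = 0.0 + 0.2*6.0 = 1.2
Step 2: y^k = 1.2, reduced costs: (1.8, 4.2)
  x^k = (0.0, 0.0), subgradient = b - a^T x = 6.0
  y^{k+1} = 1.2 + 0.2*6.0 = 2.4
Dual objective at y_2 = 2.4: reduced costs (0.6, -0.6), box minimizer x = (0.0, 6.0)
g(y_2) = b*y + (c1 - a1*y)*x1 + (c2 - a2*y)*x2 = 6*2.4 + 0.6*0.0 + (-0.6)*6.0 = 14.4 + 0.0 - 3.6 = 10.8


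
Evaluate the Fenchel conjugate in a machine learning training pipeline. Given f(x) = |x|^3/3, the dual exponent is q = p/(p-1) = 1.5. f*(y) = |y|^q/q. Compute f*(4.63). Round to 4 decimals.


The conjugate exponent q satisfies 1/p + 1/q = 1.
p = 3, so q = 3/(3 - 1) = 1.5
|y|^q = 4.63^1.5 = 9.9626
f*(4.63) = 9.9626 / 1.5 = 6.6417


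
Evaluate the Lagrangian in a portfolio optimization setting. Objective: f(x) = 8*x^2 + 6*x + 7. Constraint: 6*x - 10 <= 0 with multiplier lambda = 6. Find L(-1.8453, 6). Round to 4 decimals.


Step 1: Evaluate f(x).
f(-1.8453) = 8*(-1.8453)^2 + 6*(-1.8453) + 7 = 23.1693
Step 2: Evaluate g(x).
g(-1.8453) = 6*-1.8453 - 10 = -21.0718
Step 3: Compute Lagrangian.
L = 23.1693 + 6*-21.0718 = -103.2615


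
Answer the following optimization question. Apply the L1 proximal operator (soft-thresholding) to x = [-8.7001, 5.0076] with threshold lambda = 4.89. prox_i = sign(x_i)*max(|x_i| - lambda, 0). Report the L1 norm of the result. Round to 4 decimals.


Soft-thresholding with lambda = 4.89:
prox(-8.7001) = sign(-8.7001)*max(|-8.7001| - 4.89, 0) = -3.8101
prox(5.0076) = sign(5.0076)*max(|5.0076| - 4.89, 0) = 0.1176
prox(x) = [-3.8101, 0.1176]
||prox(x)||_1 = 3.8101 + 0.1176 = 3.9277


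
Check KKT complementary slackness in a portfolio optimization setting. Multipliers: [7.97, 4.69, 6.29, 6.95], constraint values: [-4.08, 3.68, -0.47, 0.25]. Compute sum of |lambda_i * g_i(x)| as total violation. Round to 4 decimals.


KKT complementary slackness check:
lambda_1 * g_1 = 7.97 * -4.08 = -32.5176
lambda_2 * g_2 = 4.69 * 3.68 = 17.2592
lambda_3 * g_3 = 6.29 * -0.47 = -2.9563
lambda_4 * g_4 = 6.95 * 0.25 = 1.7375
Total violation = 32.5176 + 17.2592 + 2.9563 + 1.7375 = 54.4706


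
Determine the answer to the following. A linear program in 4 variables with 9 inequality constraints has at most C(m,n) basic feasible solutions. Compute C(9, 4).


Each vertex corresponds to some choice of n active constraints out of m, so the number of vertices is at most C(m, n) = m! / (n!(m-n)!).
m = 9, n = 4
Numerator: 9 * 8 * 7 * 6
Denominator: 4! = 24
C(9, 4) = 126


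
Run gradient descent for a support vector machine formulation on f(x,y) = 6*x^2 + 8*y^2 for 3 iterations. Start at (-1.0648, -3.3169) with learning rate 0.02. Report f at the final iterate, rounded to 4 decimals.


Gradient descent on f(x,y) = 6*x^2 + 8*y^2.
Starting point: (-1.0648, -3.3169), alpha = 0.02
Step 1: grad_x = 2*6*-1.0648 = -12.7776, grad_y = 2*8*-3.3169 = -53.0704
  x_1 = -1.0648 - 0.02*-12.7776 = -0.8092
  y_1 = -3.3169 - 0.02*-53.0704 = -2.2555
Step 2: grad_x = 2*6*-0.8092 = -9.711, grad_y = 2*8*-2.2555 = -36.0879
  x_2 = -0.8092 - 0.02*-9.711 = -0.615
  y_2 = -2.2555 - 0.02*-36.0879 = -1.5337
Step 3: grad_x = 2*6*-0.615 = -7.3803, grad_y = 2*8*-1.5337 = -24.5398
  x_3 = -0.615 - 0.02*-7.3803 = -0.4674
  y_3 = -1.5337 - 0.02*-24.5398 = -1.0429
f(-0.4674, -1.0429) = 6*(-0.4674)^2 + 8*(-1.0429)^2 = 10.0127


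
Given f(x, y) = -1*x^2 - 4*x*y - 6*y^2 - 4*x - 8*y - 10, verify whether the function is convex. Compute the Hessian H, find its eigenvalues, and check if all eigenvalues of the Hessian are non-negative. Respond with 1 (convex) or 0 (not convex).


The Hessian of f(x,y) = -1*x^2 - 4*x*y - 6*y^2 - 4*x - 8*y - 10 is:
H = [[-2, -4], [-4, -12]]
Trace = -2 - 12 = -14
Determinant = -2*-12 - (-4)^2 = 8
Discriminant = (-14)^2 - 4*8 = 164.0
Eigenvalues: lambda_1 = -13.4031, lambda_2 = -0.5969
The function is not convex.

0


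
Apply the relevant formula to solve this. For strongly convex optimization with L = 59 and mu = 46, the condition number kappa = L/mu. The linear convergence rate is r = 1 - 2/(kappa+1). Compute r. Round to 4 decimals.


Step 1: Compute the condition number.
kappa = L/mu = 59/46 = 1.2826
Step 2: Compute the convergence rate.
r = 1 - 2/(kappa + 1) = 1 - 2*mu/(L + mu) = (L - mu)/(L + mu) = 13/105 = 0.1238


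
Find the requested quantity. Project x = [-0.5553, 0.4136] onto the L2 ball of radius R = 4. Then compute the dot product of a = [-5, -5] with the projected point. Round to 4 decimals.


Step 1: Compute ||x|| (intermediates to 6 decimals).
||x|| = sqrt((-0.5553)^2 + 0.4136^2) = 0.692404
Step 2: Project.
Since ||x|| <= R, proj = x (no scaling needed).
proj(x) = [-0.5553, 0.4136]
Step 3: Dot product.
a^T * proj(x) = -5*(-0.5553) - 5*0.4136 = 0.7085


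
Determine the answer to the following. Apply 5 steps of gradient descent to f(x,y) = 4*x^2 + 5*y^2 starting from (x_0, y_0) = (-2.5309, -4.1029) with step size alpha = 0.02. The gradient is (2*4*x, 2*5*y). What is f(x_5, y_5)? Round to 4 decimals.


Gradient descent on f(x,y) = 4*x^2 + 5*y^2.
Starting point: (-2.5309, -4.1029), alpha = 0.02
Step 1: grad_x = 2*4*-2.5309 = -20.2472, grad_y = 2*5*-4.1029 = -41.029
  x_1 = -2.5309 - 0.02*-20.2472 = -2.126
  y_1 = -4.1029 - 0.02*-41.029 = -3.2823
Step 2: grad_x = 2*4*-2.126 = -17.0076, grad_y = 2*5*-3.2823 = -32.8232
  x_2 = -2.126 - 0.02*-17.0076 = -1.7858
  y_2 = -3.2823 - 0.02*-32.8232 = -2.6259
Step 3: grad_x = 2*4*-1.7858 = -14.2864, grad_y = 2*5*-2.6259 = -26.2586
  x_3 = -1.7858 - 0.02*-14.2864 = -1.5001
  y_3 = -2.6259 - 0.02*-26.2586 = -2.1007
Step 4: grad_x = 2*4*-1.5001 = -12.0006, grad_y = 2*5*-2.1007 = -21.0068
  x_4 = -1.5001 - 0.02*-12.0006 = -1.2601
  y_4 = -2.1007 - 0.02*-21.0068 = -1.6805
Step 5: grad_x = 2*4*-1.2601 = -10.0805, grad_y = 2*5*-1.6805 = -16.8055
  x_5 = -1.2601 - 0.02*-10.0805 = -1.0585
  y_5 = -1.6805 - 0.02*-16.8055 = -1.3444
f(-1.0585, -1.3444) = 4*(-1.0585)^2 + 5*(-1.3444)^2 = 13.5189


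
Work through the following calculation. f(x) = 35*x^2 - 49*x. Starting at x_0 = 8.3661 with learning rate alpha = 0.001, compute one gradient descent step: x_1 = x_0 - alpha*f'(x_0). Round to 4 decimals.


We compute the gradient at x_0 and apply the update.
f'(x) = 70*x - 49
f'(8.3661) = 70*8.3661 - 49 = 536.627
x_1 = 8.3661 - 0.001*536.627 = 7.8295


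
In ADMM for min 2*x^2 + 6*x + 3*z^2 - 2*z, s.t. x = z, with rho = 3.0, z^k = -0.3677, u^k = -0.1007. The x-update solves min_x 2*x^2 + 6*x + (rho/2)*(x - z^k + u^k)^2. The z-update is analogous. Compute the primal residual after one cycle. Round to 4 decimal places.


ADMM iteration with rho = 3.0, z^k = -0.3677, u^k = -0.1007
Step 1: x-update.
Minimize 2*x^2 + 6*x + (3.0/2)*(x + 0.3677 - 0.1007)^2
FOC: (2*2 + 3.0)*x = -6 + 3.0*(-0.3677 + 0.1007)
x^{k+1} = -0.9716
Step 2: z-update.
Minimize 3*z^2 - 2*z + (3.0/2)*(-0.9716 - z - 0.1007)^2
FOC: (2*3 + 3.0)*z = 2 + 3.0*(-0.9716 - 0.1007)
z^{k+1} = -0.1352
Step 3: u-update.
u^{k+1} = -0.1007 - 0.9716 + 0.1352 = -0.9371
Step 4: Primal residual = |-0.9716 + 0.1352| = 0.8364


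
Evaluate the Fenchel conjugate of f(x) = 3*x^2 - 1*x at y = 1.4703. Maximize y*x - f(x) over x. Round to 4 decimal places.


f*(y) = sup_x {y*x - a*x^2 - b*x} = sup_x {(y-b)*x - a*x^2}
FOC: (y - b) - 2a*x = 0 => x* = (y - b)/(2a)
x* = (1.4703 + 1)/(2*3) = 0.4117
f*(1.4703) = (y-b)^2/(4a) = (1.4703 + 1)^2/(4*3)
= 6.1024/12 = 0.5085


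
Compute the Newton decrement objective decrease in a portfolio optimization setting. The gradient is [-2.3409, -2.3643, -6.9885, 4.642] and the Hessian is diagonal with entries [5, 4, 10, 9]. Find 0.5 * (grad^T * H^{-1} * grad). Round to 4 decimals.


Step 1: H is diagonal, so H^(-1) * g = [-0.4682, -0.5911, -0.6989, 0.5158].
Step 2: g^T H^(-1) g = sum_i g_i^2 / H_ii
  = (-2.3409)^2/5 + (-2.3643)^2/4 + (-6.9885)^2/10 + (4.642)^2/9
  = 1.096 + 1.3975 + 4.8839 + 2.3942 = 9.7716
Step 3: Objective decrease = 0.5 * g^T H^(-1) g = 4.8858


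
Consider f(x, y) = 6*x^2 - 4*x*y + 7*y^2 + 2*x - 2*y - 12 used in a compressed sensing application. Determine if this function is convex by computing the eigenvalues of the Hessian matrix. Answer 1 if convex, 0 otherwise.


The Hessian of f(x,y) = 6*x^2 - 4*x*y + 7*y^2 + 2*x - 2*y - 12 is:
H = [[12, -4], [-4, 14]]
Trace = 12 + 14 = 26
Determinant = 12*14 - (-4)^2 = 152
Discriminant = (26)^2 - 4*152 = 68.0
Eigenvalues: lambda_1 = 8.8769, lambda_2 = 17.1231
The function is convex.

1


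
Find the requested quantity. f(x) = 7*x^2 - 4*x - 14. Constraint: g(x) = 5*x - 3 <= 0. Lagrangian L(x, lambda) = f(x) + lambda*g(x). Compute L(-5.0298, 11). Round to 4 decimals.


Step 1: Evaluate f(x).
f(-5.0298) = 7*(-5.0298)^2 - 4*(-5.0298) - 14 = 183.2114
Step 2: Evaluate g(x).
g(-5.0298) = 5*-5.0298 - 3 = -28.149
Step 3: Compute Lagrangian.
L = 183.2114 + 11*-28.149 = -126.4276


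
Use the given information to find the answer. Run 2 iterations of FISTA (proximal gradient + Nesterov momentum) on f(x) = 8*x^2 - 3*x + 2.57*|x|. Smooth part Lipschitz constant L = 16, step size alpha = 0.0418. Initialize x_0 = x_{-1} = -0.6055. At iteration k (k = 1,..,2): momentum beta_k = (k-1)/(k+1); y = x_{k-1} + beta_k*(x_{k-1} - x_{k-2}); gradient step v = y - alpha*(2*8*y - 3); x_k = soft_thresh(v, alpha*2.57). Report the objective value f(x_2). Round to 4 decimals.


FISTA on f(x) = 8*x^2 - 3*x + 2.57*|x|
L = 16, alpha = 0.0418
Iteration 1: beta = 0.0, y = -0.6055 + 0.0*(-0.6055 + 0.6055) = -0.6055
  grad(y) = -12.688, v = y - alpha*grad = -0.0751
  prox(v) = soft_thresh(-0.0751, 0.1074) = 0.0
Iteration 2: beta = 0.3333, y = 0.0 + 0.3333*(0.0 + 0.6055) = 0.2018
  grad(y) = 0.2293, v = y - alpha*grad = 0.1922
  prox(v) = soft_thresh(0.1922, 0.1074) = 0.0848
f(x_2) = 8*0.0848^2 - 3*0.0848 + 2.57*|0.0848| = 0.0211


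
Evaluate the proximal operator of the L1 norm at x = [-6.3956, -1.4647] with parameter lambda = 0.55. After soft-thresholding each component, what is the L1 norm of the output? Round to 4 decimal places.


Soft-thresholding with lambda = 0.55:
prox(-6.3956) = sign(-6.3956)*max(|-6.3956| - 0.55, 0) = -5.8456
prox(-1.4647) = sign(-1.4647)*max(|-1.4647| - 0.55, 0) = -0.9147
prox(x) = [-5.8456, -0.9147]
||prox(x)||_1 = 5.8456 + 0.9147 = 6.7603


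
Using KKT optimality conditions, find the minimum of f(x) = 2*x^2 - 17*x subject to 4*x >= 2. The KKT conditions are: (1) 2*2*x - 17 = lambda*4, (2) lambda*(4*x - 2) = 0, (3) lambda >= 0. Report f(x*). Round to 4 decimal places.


Step 1: Try lambda = 0 (constraint inactive).
Stationarity: 2*2*x - 17 = 0
x* = 17/(2*2) = 4.25
Check constraint: 4*4.25 = 17.0 >= 2 -- satisfied.
Step 2: Compute optimal value.
f(x*) = 2*4.25^2 - 17*4.25 = -36.125


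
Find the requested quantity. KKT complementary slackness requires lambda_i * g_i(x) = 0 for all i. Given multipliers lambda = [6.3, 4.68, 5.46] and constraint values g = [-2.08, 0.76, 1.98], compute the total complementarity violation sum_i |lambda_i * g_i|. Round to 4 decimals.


KKT complementary slackness check:
lambda_1 * g_1 = 6.3 * -2.08 = -13.104
lambda_2 * g_2 = 4.68 * 0.76 = 3.5568
lambda_3 * g_3 = 5.46 * 1.98 = 10.8108
Total violation = 13.104 + 3.5568 + 10.8108 = 27.4716


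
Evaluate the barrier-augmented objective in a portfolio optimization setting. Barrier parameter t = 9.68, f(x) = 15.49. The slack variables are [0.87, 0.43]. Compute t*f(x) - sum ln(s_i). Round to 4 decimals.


Step 1: Compute log-barrier.
ln values: [-0.1393, -0.844]
phi = -(-0.1393 - 0.844) = 0.9832
Step 2: Compute augmented objective.
t*f(x) = 9.68*15.49 = 149.9432
Total = 149.9432 + 0.9832 = 150.9264


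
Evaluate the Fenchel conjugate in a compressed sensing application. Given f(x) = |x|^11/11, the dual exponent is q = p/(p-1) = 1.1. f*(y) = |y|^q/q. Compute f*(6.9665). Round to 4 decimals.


The conjugate exponent q satisfies 1/p + 1/q = 1.
p = 11, so q = 11/(11 - 1) = 1.1
|y|^q = 6.9665^1.1 = 8.4589
f*(6.9665) = 8.4589 / 1.1 = 7.6899


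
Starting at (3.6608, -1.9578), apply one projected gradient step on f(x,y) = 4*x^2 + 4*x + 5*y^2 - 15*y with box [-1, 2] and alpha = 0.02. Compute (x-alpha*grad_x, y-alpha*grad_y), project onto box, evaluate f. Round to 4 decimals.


Step 1: Compute gradient at (3.6608, -1.9578).
grad_x = 2*4*3.6608 + 4 = 33.2864
grad_y = 2*5*-1.9578 - 15 = -34.578
Step 2: Gradient step.
x_raw = 3.6608 - 0.02*33.2864 = 2.9951
y_raw = -1.9578 - 0.02*-34.578 = -1.2662
Step 3: Project onto [-1, 2].
x_proj = clip(2.9951) = 2.0
y_proj = clip(-1.2662) = -1.0
Step 4: Evaluate f.
f(2.0, -1.0) = 44.0


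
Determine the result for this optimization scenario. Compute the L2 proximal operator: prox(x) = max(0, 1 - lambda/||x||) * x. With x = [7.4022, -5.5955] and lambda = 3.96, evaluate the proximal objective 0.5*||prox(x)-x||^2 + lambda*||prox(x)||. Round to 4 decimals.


Step 1: Compute ||x||.
||x|| = 9.2791
Step 2: Compute scaling factor.
scale = max(0, 1 - 3.96/9.2791) = 0.5732
Step 3: prox(x) = [4.2432, -3.2075]
||prox(x)|| = 5.3191
Step 4: Proximal objective.
0.5*||prox-x||^2 = 7.8408
lambda*||prox|| = 21.0636
Total = 28.9045


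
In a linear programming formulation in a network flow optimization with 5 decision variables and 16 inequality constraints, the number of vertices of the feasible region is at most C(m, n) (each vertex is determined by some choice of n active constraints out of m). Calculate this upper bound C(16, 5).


Each vertex corresponds to some choice of n active constraints out of m, so the number of vertices is at most C(m, n) = m! / (n!(m-n)!).
m = 16, n = 5
Numerator: 16 * 15 * 14 * 13 * 12
Denominator: 5! = 120
C(16, 5) = 4368


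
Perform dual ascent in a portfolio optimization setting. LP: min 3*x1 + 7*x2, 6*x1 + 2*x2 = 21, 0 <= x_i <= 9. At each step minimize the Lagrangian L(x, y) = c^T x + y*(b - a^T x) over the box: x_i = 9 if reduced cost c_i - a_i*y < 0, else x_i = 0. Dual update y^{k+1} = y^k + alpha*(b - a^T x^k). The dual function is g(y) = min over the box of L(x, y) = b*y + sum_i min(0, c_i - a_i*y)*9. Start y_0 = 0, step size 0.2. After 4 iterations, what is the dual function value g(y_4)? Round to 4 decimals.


Dual ascent for LP: min 3*x1 + 7*x2, 6*x1 + 2*x2 = 21, 0 <= x_i <= 9
Step 1: y^k = 0.0, reduced costs: (3.0, 7.0)
  x^k = (0.0, 0.0), subgradient = b - a^T x = 21.0
  y^{k+1} = 0.0 + 0.2*21.0 = 4.2
Step 2: y^k = 4.2, reduced costs: (-22.2, -1.4)
  x^k = (9.0, 9.0), subgradient = b - a^T x = -51.0
  y^{k+1} = 4.2 + 0.2*-51.0 = -6.0
Step 3: y^k = -6.0, reduced costs: (39.0, 19.0)
  x^k = (0.0, 0.0), subgradient = b - a^T x = 21.0
  y^{k+1} = -6.0 + 0.2*21.0 = -1.8
Step 4: y^k = -1.8, reduced costs: (13.8, 10.6)
  x^k = (0.0, 0.0), subgradient = b - a^T x = 21.0
  y^{k+1} = -1.8 + 0.2*21.0 = 2.4
Dual objective at y_4 = 2.4: reduced costs (-11.4, 2.2), box minimizer x = (9.0, 0.0)
g(y_4) = b*y + (c1 - a1*y)*x1 + (c2 - a2*y)*x2 = 21*2.4 + (-11.4)*9.0 + 2.2*0.0 = 50.4 - 102.6 + 0.0 = -52.2


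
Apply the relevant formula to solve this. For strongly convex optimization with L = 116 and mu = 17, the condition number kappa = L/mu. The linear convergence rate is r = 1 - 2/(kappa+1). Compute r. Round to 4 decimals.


Step 1: Compute the condition number.
kappa = L/mu = 116/17 = 6.8235
Step 2: Compute the convergence rate.
r = 1 - 2/(kappa + 1) = 1 - 2*mu/(L + mu) = (L - mu)/(L + mu) = 99/133 = 0.7444


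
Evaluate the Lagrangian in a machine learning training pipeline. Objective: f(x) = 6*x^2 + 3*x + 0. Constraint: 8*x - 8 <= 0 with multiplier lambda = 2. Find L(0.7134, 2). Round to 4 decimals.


Step 1: Evaluate f(x).
f(0.7134) = 6*0.7134^2 + 3*0.7134 + 0 = 5.1938
Step 2: Evaluate g(x).
g(0.7134) = 8*0.7134 - 8 = -2.2928
Step 3: Compute Lagrangian.
L = 5.1938 + 2*-2.2928 = 0.6082


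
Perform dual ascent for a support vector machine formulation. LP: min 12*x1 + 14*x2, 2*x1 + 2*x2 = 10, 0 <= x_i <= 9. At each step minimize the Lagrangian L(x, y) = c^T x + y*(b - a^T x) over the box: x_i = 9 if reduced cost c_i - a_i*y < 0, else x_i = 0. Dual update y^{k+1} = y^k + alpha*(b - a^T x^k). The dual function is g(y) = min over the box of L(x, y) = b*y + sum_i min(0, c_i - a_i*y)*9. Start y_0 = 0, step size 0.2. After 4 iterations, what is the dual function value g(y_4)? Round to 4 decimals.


Dual ascent for LP: min 12*x1 + 14*x2, 2*x1 + 2*x2 = 10, 0 <= x_i <= 9
Step 1: y^k = 0.0, reduced costs: (12.0, 14.0)
  x^k = (0.0, 0.0), subgradient = b - a^T x = 10.0
  y^{k+1} = 0.0 + 0.2*10.0 = 2.0
Step 2: y^k = 2.0, reduced costs: (8.0, 10.0)
  x^k = (0.0, 0.0), subgradient = b - a^T x = 10.0
  y^{k+1} = 2.0 + 0.2*10.0 = 4.0
Step 3: y^k = 4.0, reduced costs: (4.0, 6.0)
  x^k = (0.0, 0.0), subgradient = b - a^T x = 10.0
  y^{k+1} = 4.0 + 0.2*10.0 = 6.0
Step 4: y^k = 6.0, reduced costs: (0.0, 2.0)
  x^k = (0.0, 0.0), subgradient = b - a^T x = 10.0
  y^{k+1} = 6.0 + 0.2*10.0 = 8.0
Dual objective at y_4 = 8.0: reduced costs (-4.0, -2.0), box minimizer x = (9.0, 9.0)
g(y_4) = b*y + (c1 - a1*y)*x1 + (c2 - a2*y)*x2 = 10*8.0 + (-4.0)*9.0 + (-2.0)*9.0 = 80.0 - 36.0 - 18.0 = 26.0


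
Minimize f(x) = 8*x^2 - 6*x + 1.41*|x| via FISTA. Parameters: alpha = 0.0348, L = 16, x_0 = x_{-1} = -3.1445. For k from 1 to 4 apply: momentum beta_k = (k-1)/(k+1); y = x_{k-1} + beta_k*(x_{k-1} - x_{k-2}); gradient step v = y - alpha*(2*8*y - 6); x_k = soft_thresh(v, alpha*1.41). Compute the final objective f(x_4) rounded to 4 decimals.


FISTA on f(x) = 8*x^2 - 6*x + 1.41*|x|
L = 16, alpha = 0.0348
Iteration 1: beta = 0.0, y = -3.1445 + 0.0*(-3.1445 + 3.1445) = -3.1445
  grad(y) = -56.312, v = y - alpha*grad = -1.1848
  prox(v) = soft_thresh(-1.1848, 0.0491) = -1.1358
Iteration 2: beta = 0.3333, y = -1.1358 + 0.3333*(-1.1358 + 3.1445) = -0.4662
  grad(y) = -13.4592, v = y - alpha*grad = 0.0022
  prox(v) = soft_thresh(0.0022, 0.0491) = 0.0
Iteration 3: beta = 0.5, y = 0.0 + 0.5*(0.0 + 1.1358) = 0.5679
  grad(y) = 3.0862, v = y - alpha*grad = 0.4605
  prox(v) = soft_thresh(0.4605, 0.0491) = 0.4114
Iteration 4: beta = 0.6, y = 0.4114 + 0.6*(0.4114 - 0.0) = 0.6583
  grad(y) = 4.5323, v = y - alpha*grad = 0.5005
  prox(v) = soft_thresh(0.5005, 0.0491) = 0.4515
f(x_4) = 8*0.4515^2 - 6*0.4515 + 1.41*|0.4515| = -0.4416


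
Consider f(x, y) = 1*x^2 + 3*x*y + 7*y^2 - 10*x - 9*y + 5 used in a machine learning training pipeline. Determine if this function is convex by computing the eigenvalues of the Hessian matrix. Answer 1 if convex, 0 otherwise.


The Hessian of f(x,y) = 1*x^2 + 3*x*y + 7*y^2 - 10*x - 9*y + 5 is:
H = [[2, 3], [3, 14]]
Trace = 2 + 14 = 16
Determinant = 2*14 - (3)^2 = 19
Discriminant = (16)^2 - 4*19 = 180.0
Eigenvalues: lambda_1 = 1.2918, lambda_2 = 14.7082
The function is convex.

1


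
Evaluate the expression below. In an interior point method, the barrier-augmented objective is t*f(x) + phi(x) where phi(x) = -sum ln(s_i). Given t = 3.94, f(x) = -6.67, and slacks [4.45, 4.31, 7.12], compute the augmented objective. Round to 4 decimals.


Step 1: Compute log-barrier.
ln values: [1.4929, 1.4609, 1.9629]
phi = -(1.4929 + 1.4609 + 1.9629) = -4.9167
Step 2: Compute augmented objective.
t*f(x) = 3.94*-6.67 = -26.2798
Total = -26.2798 - 4.9167 = -31.1965


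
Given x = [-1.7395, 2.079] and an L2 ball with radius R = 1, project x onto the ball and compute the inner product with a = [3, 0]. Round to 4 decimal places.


Step 1: Compute ||x|| (intermediates to 6 decimals).
||x|| = sqrt((-1.7395)^2 + 2.079^2) = 2.710738
Step 2: Project.
Since ||x|| > R, scale = R/||x|| = 1/2.710738 = 0.368903, proj(x) = scale * x
proj(x) = [-0.641707, 0.766949]
Step 3: Dot product.
a^T * proj(x) = 3*(-0.641707) + 0*0.766949 = -1.9251


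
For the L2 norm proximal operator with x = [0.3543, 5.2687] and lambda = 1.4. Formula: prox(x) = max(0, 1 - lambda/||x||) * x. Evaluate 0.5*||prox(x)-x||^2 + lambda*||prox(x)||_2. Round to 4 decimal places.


Step 1: Compute ||x||.
||x|| = 5.2806
Step 2: Compute scaling factor.
scale = max(0, 1 - 1.4/5.2806) = 0.7349
Step 3: prox(x) = [0.2604, 3.8719]
||prox(x)|| = 3.8806
Step 4: Proximal objective.
0.5*||prox-x||^2 = 0.98
lambda*||prox|| = 5.4328
Total = 6.4128


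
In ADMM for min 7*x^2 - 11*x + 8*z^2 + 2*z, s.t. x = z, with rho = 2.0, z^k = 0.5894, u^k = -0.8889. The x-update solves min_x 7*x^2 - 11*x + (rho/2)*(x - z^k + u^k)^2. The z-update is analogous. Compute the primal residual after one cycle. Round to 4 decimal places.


ADMM iteration with rho = 2.0, z^k = 0.5894, u^k = -0.8889
Step 1: x-update.
Minimize 7*x^2 - 11*x + (2.0/2)*(x - 0.5894 - 0.8889)^2
FOC: (2*7 + 2.0)*x = 11 + 2.0*(0.5894 + 0.8889)
x^{k+1} = 0.8723
Step 2: z-update.
Minimize 8*z^2 + 2*z + (2.0/2)*(0.8723 - z - 0.8889)^2
FOC: (2*8 + 2.0)*z = -2 + 2.0*(0.8723 - 0.8889)
z^{k+1} = -0.113
Step 3: u-update.
u^{k+1} = -0.8889 + 0.8723 + 0.113 = 0.0963
Step 4: Primal residual = |0.8723 + 0.113| = 0.9852


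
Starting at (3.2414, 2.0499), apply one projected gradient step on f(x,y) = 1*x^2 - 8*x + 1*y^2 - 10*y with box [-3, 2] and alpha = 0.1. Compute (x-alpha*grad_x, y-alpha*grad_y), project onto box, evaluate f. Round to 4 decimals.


Step 1: Compute gradient at (3.2414, 2.0499).
grad_x = 2*1*3.2414 - 8 = -1.5172
grad_y = 2*1*2.0499 - 10 = -5.9002
Step 2: Gradient step.
x_raw = 3.2414 - 0.1*-1.5172 = 3.3931
y_raw = 2.0499 - 0.1*-5.9002 = 2.6399
Step 3: Project onto [-3, 2].
x_proj = clip(3.3931) = 2.0
y_proj = clip(2.6399) = 2.0
Step 4: Evaluate f.
f(2.0, 2.0) = -28.0


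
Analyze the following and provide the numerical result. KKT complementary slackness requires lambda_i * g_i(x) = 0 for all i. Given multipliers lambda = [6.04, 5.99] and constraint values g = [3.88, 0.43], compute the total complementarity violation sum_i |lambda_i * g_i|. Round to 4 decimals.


KKT complementary slackness check:
lambda_1 * g_1 = 6.04 * 3.88 = 23.4352
lambda_2 * g_2 = 5.99 * 0.43 = 2.5757
Total violation = 23.4352 + 2.5757 = 26.0109


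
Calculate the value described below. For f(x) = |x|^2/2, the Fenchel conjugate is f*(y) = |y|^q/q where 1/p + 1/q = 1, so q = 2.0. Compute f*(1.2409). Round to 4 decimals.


The conjugate exponent q satisfies 1/p + 1/q = 1.
p = 2, so q = 2/(2 - 1) = 2.0
|y|^q = 1.2409^2.0 = 1.5398
f*(1.2409) = 1.5398 / 2.0 = 0.7699
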